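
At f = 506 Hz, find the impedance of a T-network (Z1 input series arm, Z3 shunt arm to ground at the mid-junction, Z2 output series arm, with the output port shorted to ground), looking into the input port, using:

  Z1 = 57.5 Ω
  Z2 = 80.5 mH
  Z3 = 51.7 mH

Step 1 — Angular frequency: ω = 2π·f = 2π·506 = 3179 rad/s.
Step 2 — Component impedances:
  Z1: Z = R = 57.5 Ω
  Z2: Z = jωL = j·3179·0.0805 = 0 + j255.9 Ω
  Z3: Z = jωL = j·3179·0.0517 = 0 + j164.4 Ω
Step 3 — With the output port shorted to ground, the output series arm Z2 runs from the junction to ground; the shunt arm Z3 also runs from the junction to ground. They appear in parallel: Z3 || Z2 = 0 + j100.1 Ω.
Step 4 — Series with input arm Z1: Z_in = Z1 + (Z3 || Z2) = 57.5 + j100.1 Ω = 115.4∠60.1° Ω.

Z = 57.5 + j100.1 Ω = 115.4∠60.1° Ω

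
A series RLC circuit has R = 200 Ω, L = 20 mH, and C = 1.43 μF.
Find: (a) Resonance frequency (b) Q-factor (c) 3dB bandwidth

Step 1 — Resonance: ω₀ = 1/√(LC) = 1/√(0.02·1.43e-06) = 5913 rad/s.
Step 2 — f₀ = ω₀/(2π) = 941.1 Hz.
Step 3 — Series Q: Q = ω₀L/R = 5913·0.02/200 = 0.5913.
Step 4 — Bandwidth: Δω = ω₀/Q = 1e+04 rad/s; BW = Δω/(2π) = 1592 Hz.

(a) f₀ = 941.1 Hz  (b) Q = 0.5913  (c) BW = 1592 Hz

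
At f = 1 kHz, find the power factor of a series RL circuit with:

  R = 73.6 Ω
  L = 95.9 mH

Step 1 — Angular frequency: ω = 2π·f = 2π·1000 = 6283 rad/s.
Step 2 — Component impedances:
  R: Z = R = 73.6 Ω
  L: Z = jωL = j·6283·0.0959 = 0 + j602.6 Ω
Step 3 — Series combination: Z_total = R + L = 73.6 + j602.6 Ω = 607∠83.0° Ω.
Step 4 — Power factor: PF = cos(φ) = Re(Z)/|Z| = 73.6/607.04 = 0.1212.
Step 5 — Type: Im(Z) = 602.6 ⇒ lagging (phase φ = 83.0°).

PF = 0.1212 (lagging, φ = 83.0°)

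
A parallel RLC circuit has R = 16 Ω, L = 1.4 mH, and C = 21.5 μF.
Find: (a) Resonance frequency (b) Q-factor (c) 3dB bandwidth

Step 1 — Resonance: ω₀ = 1/√(LC) = 1/√(0.0014·2.15e-05) = 5764 rad/s.
Step 2 — f₀ = ω₀/(2π) = 917.4 Hz.
Step 3 — Parallel Q: Q = R/(ω₀L) = 16/(5764·0.0014) = 1.983.
Step 4 — Bandwidth: Δω = ω₀/Q = 2907 rad/s; BW = Δω/(2π) = 462.7 Hz.

(a) f₀ = 917.4 Hz  (b) Q = 1.983  (c) BW = 462.7 Hz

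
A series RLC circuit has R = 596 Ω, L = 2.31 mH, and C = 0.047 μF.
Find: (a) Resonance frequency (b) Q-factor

Step 1 — Resonance condition Im(Z)=0 gives ω₀ = 1/√(LC).
Step 2 — ω₀ = 1/√(0.00231·4.7e-08) = 9.597e+04 rad/s.
Step 3 — f₀ = ω₀/(2π) = 1.527e+04 Hz.
Step 4 — Series Q: Q = ω₀L/R = 9.597e+04·0.00231/596 = 0.372.

(a) f₀ = 1.527e+04 Hz  (b) Q = 0.372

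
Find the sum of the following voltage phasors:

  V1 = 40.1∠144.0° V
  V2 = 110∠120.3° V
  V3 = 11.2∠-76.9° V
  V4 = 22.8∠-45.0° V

Step 1 — Convert each phasor to rectangular form:
  V1 = 40.1·(cos(144.0°) + j·sin(144.0°)) = -32.44 + j23.57 V
  V2 = 110·(cos(120.3°) + j·sin(120.3°)) = -55.5 + j94.97 V
  V3 = 11.2·(cos(-76.9°) + j·sin(-76.9°)) = 2.538 - j10.91 V
  V4 = 22.8·(cos(-45.0°) + j·sin(-45.0°)) = 16.12 - j16.12 V
Step 2 — Sum components: V_total = -69.28 + j91.51 V.
Step 3 — Convert to polar: |V_total| = 114.8 V, ∠V_total = 127.1°.

V_total = 114.8∠127.1° V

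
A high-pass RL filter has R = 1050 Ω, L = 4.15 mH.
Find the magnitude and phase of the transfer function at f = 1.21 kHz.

Step 1 — Angular frequency: ω = 2π·1210 = 7603 rad/s.
Step 2 — Transfer function: H(jω) = jωL/(R + jωL).
Step 3 — Numerator jωL = j·31.55; denominator R + jωL = 1050 + j31.55.
Step 4 — H = 0.0009021 + j0.03002.
Step 5 — Magnitude: |H| = 0.03004 (-30.4 dB); phase: φ = 88.3°.

|H| = 0.03004 (-30.4 dB), φ = 88.3°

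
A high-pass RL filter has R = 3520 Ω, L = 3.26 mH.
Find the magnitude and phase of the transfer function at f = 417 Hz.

Step 1 — Angular frequency: ω = 2π·417 = 2620 rad/s.
Step 2 — Transfer function: H(jω) = jωL/(R + jωL).
Step 3 — Numerator jωL = j·8.541; denominator R + jωL = 3520 + j8.541.
Step 4 — H = 5.888e-06 + j0.002427.
Step 5 — Magnitude: |H| = 0.002427 (-52.3 dB); phase: φ = 89.9°.

|H| = 0.002427 (-52.3 dB), φ = 89.9°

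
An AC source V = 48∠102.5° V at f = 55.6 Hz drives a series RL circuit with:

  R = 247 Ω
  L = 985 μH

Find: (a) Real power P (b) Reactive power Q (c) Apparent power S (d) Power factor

Step 1 — Angular frequency: ω = 2π·f = 2π·55.6 = 349.3 rad/s.
Step 2 — Component impedances:
  R: Z = R = 247 Ω
  L: Z = jωL = j·349.3·0.000985 = 0 + j0.3441 Ω
Step 3 — Series combination: Z_total = R + L = 247 + j0.3441 Ω = 247∠0.1° Ω.
Step 4 — Source phasor: V = 48∠102.5° V = -10.39 + j46.86 V.
Step 5 — Current: I = V / Z = -0.0418 + j0.1898 A = 0.1943∠102.4° A.
Step 6 — Complex power: S = V·I* = 9.328 + j0.013 VA.
Step 7 — Real power: P = Re(S) = 9.328 W.
Step 8 — Reactive power: Q = Im(S) = 0.013 VAR.
Step 9 — Apparent power: |S| = 9.328 VA.
Step 10 — Power factor: PF = P/|S| = 1 (lagging).

(a) P = 9.328 W  (b) Q = 0.013 VAR  (c) S = 9.328 VA  (d) PF = 1 (lagging)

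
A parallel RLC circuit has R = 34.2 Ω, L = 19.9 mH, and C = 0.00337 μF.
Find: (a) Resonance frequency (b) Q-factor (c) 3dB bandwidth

Step 1 — Resonance: ω₀ = 1/√(LC) = 1/√(0.0199·3.37e-09) = 1.221e+05 rad/s.
Step 2 — f₀ = ω₀/(2π) = 1.943e+04 Hz.
Step 3 — Parallel Q: Q = R/(ω₀L) = 34.2/(1.221e+05·0.0199) = 0.01407.
Step 4 — Bandwidth: Δω = ω₀/Q = 8.676e+06 rad/s; BW = Δω/(2π) = 1.381e+06 Hz.

(a) f₀ = 1.943e+04 Hz  (b) Q = 0.01407  (c) BW = 1.381e+06 Hz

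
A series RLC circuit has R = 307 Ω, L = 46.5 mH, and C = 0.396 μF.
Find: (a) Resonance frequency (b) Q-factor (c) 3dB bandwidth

Step 1 — Resonance: ω₀ = 1/√(LC) = 1/√(0.0465·3.96e-07) = 7369 rad/s.
Step 2 — f₀ = ω₀/(2π) = 1173 Hz.
Step 3 — Series Q: Q = ω₀L/R = 7369·0.0465/307 = 1.116.
Step 4 — Bandwidth: Δω = ω₀/Q = 6602 rad/s; BW = Δω/(2π) = 1051 Hz.

(a) f₀ = 1173 Hz  (b) Q = 1.116  (c) BW = 1051 Hz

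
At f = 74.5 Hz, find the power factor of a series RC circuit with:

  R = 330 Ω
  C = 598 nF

Step 1 — Angular frequency: ω = 2π·f = 2π·74.5 = 468.1 rad/s.
Step 2 — Component impedances:
  R: Z = R = 330 Ω
  C: Z = 1/(jωC) = -j/(ω·C) = 0 - j3572 Ω
Step 3 — Series combination: Z_total = R + C = 330 - j3572 Ω = 3588∠-84.7° Ω.
Step 4 — Power factor: PF = cos(φ) = Re(Z)/|Z| = 330/3587.6 = 0.09198.
Step 5 — Type: Im(Z) = -3572 ⇒ leading (phase φ = -84.7°).

PF = 0.09198 (leading, φ = -84.7°)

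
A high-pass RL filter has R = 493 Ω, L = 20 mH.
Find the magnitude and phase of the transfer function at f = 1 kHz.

Step 1 — Angular frequency: ω = 2π·1000 = 6283 rad/s.
Step 2 — Transfer function: H(jω) = jωL/(R + jωL).
Step 3 — Numerator jωL = j·125.7; denominator R + jωL = 493 + j125.7.
Step 4 — H = 0.06101 + j0.2393.
Step 5 — Magnitude: |H| = 0.247 (-12.1 dB); phase: φ = 75.7°.

|H| = 0.247 (-12.1 dB), φ = 75.7°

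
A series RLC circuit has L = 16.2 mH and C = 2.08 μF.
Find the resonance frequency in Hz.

Step 1 — Resonance condition Im(Z)=0 gives ω₀ = 1/√(LC).
Step 2 — ω₀ = 1/√(0.0162·2.08e-06) = 5448 rad/s.
Step 3 — f₀ = ω₀/(2π) = 867 Hz.

f₀ = 867 Hz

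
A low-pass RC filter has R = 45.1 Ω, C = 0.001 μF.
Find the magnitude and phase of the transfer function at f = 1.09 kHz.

Step 1 — Angular frequency: ω = 2π·1090 = 6849 rad/s.
Step 2 — Transfer function: H(jω) = 1/(1 + jωRC).
Step 3 — Denominator: 1 + jωRC = 1 + j·6849·45.1·1e-09 = 1 + j0.0003089.
Step 4 — H = 1 - j0.0003089.
Step 5 — Magnitude: |H| = 1 (-0.0 dB); phase: φ = -0.0°.

|H| = 1 (-0.0 dB), φ = -0.0°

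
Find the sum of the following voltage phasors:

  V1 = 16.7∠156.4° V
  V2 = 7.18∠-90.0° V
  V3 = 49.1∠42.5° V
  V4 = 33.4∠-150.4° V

Step 1 — Convert each phasor to rectangular form:
  V1 = 16.7·(cos(156.4°) + j·sin(156.4°)) = -15.3 + j6.686 V
  V2 = 7.18·(cos(-90.0°) + j·sin(-90.0°)) = 0 - j7.18 V
  V3 = 49.1·(cos(42.5°) + j·sin(42.5°)) = 36.2 + j33.17 V
  V4 = 33.4·(cos(-150.4°) + j·sin(-150.4°)) = -29.04 - j16.5 V
Step 2 — Sum components: V_total = -8.144 + j16.18 V.
Step 3 — Convert to polar: |V_total| = 18.11 V, ∠V_total = 116.7°.

V_total = 18.11∠116.7° V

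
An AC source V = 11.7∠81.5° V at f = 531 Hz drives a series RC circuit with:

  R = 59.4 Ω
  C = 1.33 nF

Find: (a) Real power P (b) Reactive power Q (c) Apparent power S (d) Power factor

Step 1 — Angular frequency: ω = 2π·f = 2π·531 = 3336 rad/s.
Step 2 — Component impedances:
  R: Z = R = 59.4 Ω
  C: Z = 1/(jωC) = -j/(ω·C) = 0 - j2.254e+05 Ω
Step 3 — Series combination: Z_total = R + C = 59.4 - j2.254e+05 Ω = 2.254e+05∠-90.0° Ω.
Step 4 — Source phasor: V = 11.7∠81.5° V = 1.729 + j11.57 V.
Step 5 — Current: I = V / Z = -5.134e-05 + j7.687e-06 A = 5.192e-05∠171.5° A.
Step 6 — Complex power: S = V·I* = 1.601e-07 - j0.0006074 VA.
Step 7 — Real power: P = Re(S) = 1.601e-07 W.
Step 8 — Reactive power: Q = Im(S) = -0.0006074 VAR.
Step 9 — Apparent power: |S| = 0.0006074 VA.
Step 10 — Power factor: PF = P/|S| = 0.0002636 (leading).

(a) P = 1.601e-07 W  (b) Q = -0.0006074 VAR  (c) S = 0.0006074 VA  (d) PF = 0.0002636 (leading)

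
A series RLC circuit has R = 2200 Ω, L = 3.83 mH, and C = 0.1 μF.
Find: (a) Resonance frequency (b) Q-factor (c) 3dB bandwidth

Step 1 — Resonance: ω₀ = 1/√(LC) = 1/√(0.00383·1e-07) = 5.11e+04 rad/s.
Step 2 — f₀ = ω₀/(2π) = 8132 Hz.
Step 3 — Series Q: Q = ω₀L/R = 5.11e+04·0.00383/2200 = 0.08896.
Step 4 — Bandwidth: Δω = ω₀/Q = 5.744e+05 rad/s; BW = Δω/(2π) = 9.142e+04 Hz.

(a) f₀ = 8132 Hz  (b) Q = 0.08896  (c) BW = 9.142e+04 Hz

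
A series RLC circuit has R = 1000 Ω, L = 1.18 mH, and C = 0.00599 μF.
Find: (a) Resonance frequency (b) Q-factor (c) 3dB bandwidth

Step 1 — Resonance: ω₀ = 1/√(LC) = 1/√(0.00118·5.99e-09) = 3.761e+05 rad/s.
Step 2 — f₀ = ω₀/(2π) = 5.986e+04 Hz.
Step 3 — Series Q: Q = ω₀L/R = 3.761e+05·0.00118/1000 = 0.4438.
Step 4 — Bandwidth: Δω = ω₀/Q = 8.475e+05 rad/s; BW = Δω/(2π) = 1.349e+05 Hz.

(a) f₀ = 5.986e+04 Hz  (b) Q = 0.4438  (c) BW = 1.349e+05 Hz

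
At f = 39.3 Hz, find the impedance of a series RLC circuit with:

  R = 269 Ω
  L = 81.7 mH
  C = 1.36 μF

Step 1 — Angular frequency: ω = 2π·f = 2π·39.3 = 246.9 rad/s.
Step 2 — Component impedances:
  R: Z = R = 269 Ω
  L: Z = jωL = j·246.9·0.0817 = 0 + j20.17 Ω
  C: Z = 1/(jωC) = -j/(ω·C) = 0 - j2978 Ω
Step 3 — Series combination: Z_total = R + L + C = 269 - j2958 Ω = 2970∠-84.8° Ω.

Z = 269 - j2958 Ω = 2970∠-84.8° Ω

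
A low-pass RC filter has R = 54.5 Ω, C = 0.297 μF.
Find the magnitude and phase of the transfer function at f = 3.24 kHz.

Step 1 — Angular frequency: ω = 2π·3240 = 2.036e+04 rad/s.
Step 2 — Transfer function: H(jω) = 1/(1 + jωRC).
Step 3 — Denominator: 1 + jωRC = 1 + j·2.036e+04·54.5·2.97e-07 = 1 + j0.3295.
Step 4 — H = 0.9021 - j0.2972.
Step 5 — Magnitude: |H| = 0.9498 (-0.4 dB); phase: φ = -18.2°.

|H| = 0.9498 (-0.4 dB), φ = -18.2°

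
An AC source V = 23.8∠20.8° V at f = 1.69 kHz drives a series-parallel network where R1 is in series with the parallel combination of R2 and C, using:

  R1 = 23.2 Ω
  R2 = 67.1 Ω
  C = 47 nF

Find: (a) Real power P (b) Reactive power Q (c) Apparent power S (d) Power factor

Step 1 — Angular frequency: ω = 2π·f = 2π·1690 = 1.062e+04 rad/s.
Step 2 — Component impedances:
  R1: Z = R = 23.2 Ω
  R2: Z = R = 67.1 Ω
  C: Z = 1/(jωC) = -j/(ω·C) = 0 - j2004 Ω
Step 3 — Parallel branch: R2 || C = 1/(1/R2 + 1/C) = 67.02 - j2.245 Ω.
Step 4 — Series with R1: Z_total = R1 + (R2 || C) = 90.22 - j2.245 Ω = 90.25∠-1.4° Ω.
Step 5 — Source phasor: V = 23.8∠20.8° V = 22.25 + j8.452 V.
Step 6 — Current: I = V / Z = 0.2441 + j0.09974 A = 0.2637∠22.2° A.
Step 7 — Complex power: S = V·I* = 6.274 - j0.1561 VA.
Step 8 — Real power: P = Re(S) = 6.274 W.
Step 9 — Reactive power: Q = Im(S) = -0.1561 VAR.
Step 10 — Apparent power: |S| = 6.276 VA.
Step 11 — Power factor: PF = P/|S| = 0.9997 (leading).

(a) P = 6.274 W  (b) Q = -0.1561 VAR  (c) S = 6.276 VA  (d) PF = 0.9997 (leading)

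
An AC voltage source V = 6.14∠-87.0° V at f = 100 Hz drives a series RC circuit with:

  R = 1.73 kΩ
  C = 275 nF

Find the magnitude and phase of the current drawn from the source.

Step 1 — Angular frequency: ω = 2π·f = 2π·100 = 628.3 rad/s.
Step 2 — Component impedances:
  R: Z = R = 1730 Ω
  C: Z = 1/(jωC) = -j/(ω·C) = 0 - j5787 Ω
Step 3 — Series combination: Z_total = R + C = 1730 - j5787 Ω = 6040∠-73.4° Ω.
Step 4 — Source phasor: V = 6.14∠-87.0° V = 0.3213 - j6.132 V.
Step 5 — Ohm's law: I = V / Z_total = (0.3213 - j6.132) / (1730 - j5787) = 0.0009878 - j0.0002398 A.
Step 6 — Convert to polar: |I| = 0.001016 A, ∠I = -13.6°.

I = 0.001016∠-13.6° A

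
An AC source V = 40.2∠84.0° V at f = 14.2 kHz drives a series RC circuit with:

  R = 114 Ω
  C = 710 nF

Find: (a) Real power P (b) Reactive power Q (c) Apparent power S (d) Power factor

Step 1 — Angular frequency: ω = 2π·f = 2π·1.42e+04 = 8.922e+04 rad/s.
Step 2 — Component impedances:
  R: Z = R = 114 Ω
  C: Z = 1/(jωC) = -j/(ω·C) = 0 - j15.79 Ω
Step 3 — Series combination: Z_total = R + C = 114 - j15.79 Ω = 115.1∠-7.9° Ω.
Step 4 — Source phasor: V = 40.2∠84.0° V = 4.202 + j39.98 V.
Step 5 — Current: I = V / Z = -0.01148 + j0.3491 A = 0.3493∠91.9° A.
Step 6 — Complex power: S = V·I* = 13.91 - j1.926 VA.
Step 7 — Real power: P = Re(S) = 13.91 W.
Step 8 — Reactive power: Q = Im(S) = -1.926 VAR.
Step 9 — Apparent power: |S| = 14.04 VA.
Step 10 — Power factor: PF = P/|S| = 0.9905 (leading).

(a) P = 13.91 W  (b) Q = -1.926 VAR  (c) S = 14.04 VA  (d) PF = 0.9905 (leading)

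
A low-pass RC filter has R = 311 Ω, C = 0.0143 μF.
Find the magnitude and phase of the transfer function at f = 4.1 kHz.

Step 1 — Angular frequency: ω = 2π·4100 = 2.576e+04 rad/s.
Step 2 — Transfer function: H(jω) = 1/(1 + jωRC).
Step 3 — Denominator: 1 + jωRC = 1 + j·2.576e+04·311·1.43e-08 = 1 + j0.1146.
Step 4 — H = 0.987 - j0.1131.
Step 5 — Magnitude: |H| = 0.9935 (-0.1 dB); phase: φ = -6.5°.

|H| = 0.9935 (-0.1 dB), φ = -6.5°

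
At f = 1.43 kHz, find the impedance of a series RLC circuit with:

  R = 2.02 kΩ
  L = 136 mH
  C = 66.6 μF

Step 1 — Angular frequency: ω = 2π·f = 2π·1430 = 8985 rad/s.
Step 2 — Component impedances:
  R: Z = R = 2020 Ω
  L: Z = jωL = j·8985·0.136 = 0 + j1222 Ω
  C: Z = 1/(jωC) = -j/(ω·C) = 0 - j1.671 Ω
Step 3 — Series combination: Z_total = R + L + C = 2020 + j1220 Ω = 2360∠31.1° Ω.

Z = 2020 + j1220 Ω = 2360∠31.1° Ω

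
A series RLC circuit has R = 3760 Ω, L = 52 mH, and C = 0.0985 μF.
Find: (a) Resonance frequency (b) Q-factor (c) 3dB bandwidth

Step 1 — Resonance condition Im(Z)=0 gives ω₀ = 1/√(LC).
Step 2 — ω₀ = 1/√(0.052·9.85e-08) = 1.397e+04 rad/s.
Step 3 — f₀ = ω₀/(2π) = 2224 Hz.
Step 4 — Series Q: Q = ω₀L/R = 1.397e+04·0.052/3760 = 0.1932.
Step 5 — 3dB bandwidth: Δω = ω₀/Q = 7.231e+04 rad/s; BW = Δω/(2π) = 1.151e+04 Hz.

(a) f₀ = 2224 Hz  (b) Q = 0.1932  (c) BW = 1.151e+04 Hz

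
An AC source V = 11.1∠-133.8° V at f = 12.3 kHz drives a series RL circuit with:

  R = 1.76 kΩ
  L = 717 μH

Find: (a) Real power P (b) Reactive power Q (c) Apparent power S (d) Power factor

Step 1 — Angular frequency: ω = 2π·f = 2π·1.23e+04 = 7.728e+04 rad/s.
Step 2 — Component impedances:
  R: Z = R = 1760 Ω
  L: Z = jωL = j·7.728e+04·0.000717 = 0 + j55.41 Ω
Step 3 — Series combination: Z_total = R + L = 1760 + j55.41 Ω = 1761∠1.8° Ω.
Step 4 — Source phasor: V = 11.1∠-133.8° V = -7.683 - j8.012 V.
Step 5 — Current: I = V / Z = -0.004504 - j0.00441 A = 0.006304∠-135.6° A.
Step 6 — Complex power: S = V·I* = 0.06994 + j0.002202 VA.
Step 7 — Real power: P = Re(S) = 0.06994 W.
Step 8 — Reactive power: Q = Im(S) = 0.002202 VAR.
Step 9 — Apparent power: |S| = 0.06997 VA.
Step 10 — Power factor: PF = P/|S| = 0.9995 (lagging).

(a) P = 0.06994 W  (b) Q = 0.002202 VAR  (c) S = 0.06997 VA  (d) PF = 0.9995 (lagging)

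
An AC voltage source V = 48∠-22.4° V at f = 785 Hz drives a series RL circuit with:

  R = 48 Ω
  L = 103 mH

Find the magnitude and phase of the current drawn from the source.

Step 1 — Angular frequency: ω = 2π·f = 2π·785 = 4932 rad/s.
Step 2 — Component impedances:
  R: Z = R = 48 Ω
  L: Z = jωL = j·4932·0.103 = 0 + j508 Ω
Step 3 — Series combination: Z_total = R + L = 48 + j508 Ω = 510.3∠84.6° Ω.
Step 4 — Source phasor: V = 48∠-22.4° V = 44.38 - j18.29 V.
Step 5 — Ohm's law: I = V / Z_total = (44.38 - j18.29) / (48 + j508) = -0.02751 - j0.08995 A.
Step 6 — Convert to polar: |I| = 0.09406 A, ∠I = -107.0°.

I = 0.09406∠-107.0° A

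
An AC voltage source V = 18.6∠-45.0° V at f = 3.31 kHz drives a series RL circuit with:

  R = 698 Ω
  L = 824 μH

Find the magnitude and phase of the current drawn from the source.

Step 1 — Angular frequency: ω = 2π·f = 2π·3310 = 2.08e+04 rad/s.
Step 2 — Component impedances:
  R: Z = R = 698 Ω
  L: Z = jωL = j·2.08e+04·0.000824 = 0 + j17.14 Ω
Step 3 — Series combination: Z_total = R + L = 698 + j17.14 Ω = 698.2∠1.4° Ω.
Step 4 — Source phasor: V = 18.6∠-45.0° V = 13.15 - j13.15 V.
Step 5 — Ohm's law: I = V / Z_total = (13.15 - j13.15) / (698 + j17.14) = 0.01837 - j0.01929 A.
Step 6 — Convert to polar: |I| = 0.02664 A, ∠I = -46.4°.

I = 0.02664∠-46.4° A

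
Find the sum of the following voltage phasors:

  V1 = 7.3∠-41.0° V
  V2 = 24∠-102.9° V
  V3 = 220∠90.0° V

Step 1 — Convert each phasor to rectangular form:
  V1 = 7.3·(cos(-41.0°) + j·sin(-41.0°)) = 5.509 - j4.789 V
  V2 = 24·(cos(-102.9°) + j·sin(-102.9°)) = -5.358 - j23.39 V
  V3 = 220·(cos(90.0°) + j·sin(90.0°)) = 0 + j220 V
Step 2 — Sum components: V_total = 0.1514 + j191.8 V.
Step 3 — Convert to polar: |V_total| = 191.8 V, ∠V_total = 90.0°.

V_total = 191.8∠90.0° V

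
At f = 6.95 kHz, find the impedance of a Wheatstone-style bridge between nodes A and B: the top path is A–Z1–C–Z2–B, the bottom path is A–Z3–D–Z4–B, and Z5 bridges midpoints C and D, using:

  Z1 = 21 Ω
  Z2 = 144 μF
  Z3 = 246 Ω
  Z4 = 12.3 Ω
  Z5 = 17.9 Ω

Step 1 — Angular frequency: ω = 2π·f = 2π·6950 = 4.367e+04 rad/s.
Step 2 — Component impedances:
  Z1: Z = R = 21 Ω
  Z2: Z = 1/(jωC) = -j/(ω·C) = 0 - j0.159 Ω
  Z3: Z = R = 246 Ω
  Z4: Z = R = 12.3 Ω
  Z5: Z = R = 17.9 Ω
Step 3 — Bridge requires nodal analysis (the Z5 bridge couples midpoints C and D, so the two paths cannot be reduced to a simple series/parallel combination). Setting node B to ground and injecting 1 A at node A, the 3-node admittance system at A, C, D solves to V_A = Z_AB = 19.39 - j0.1449 Ω = 19.39∠-0.4° Ω.

Z = 19.39 - j0.1449 Ω = 19.39∠-0.4° Ω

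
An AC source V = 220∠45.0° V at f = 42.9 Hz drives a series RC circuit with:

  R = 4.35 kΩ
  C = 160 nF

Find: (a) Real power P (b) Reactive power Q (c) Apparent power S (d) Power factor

Step 1 — Angular frequency: ω = 2π·f = 2π·42.9 = 269.5 rad/s.
Step 2 — Component impedances:
  R: Z = R = 4350 Ω
  C: Z = 1/(jωC) = -j/(ω·C) = 0 - j2.319e+04 Ω
Step 3 — Series combination: Z_total = R + C = 4350 - j2.319e+04 Ω = 2.359e+04∠-79.4° Ω.
Step 4 — Source phasor: V = 220∠45.0° V = 155.6 + j155.6 V.
Step 5 — Current: I = V / Z = -0.005265 + j0.007697 A = 0.009325∠124.4° A.
Step 6 — Complex power: S = V·I* = 0.3783 - j2.016 VA.
Step 7 — Real power: P = Re(S) = 0.3783 W.
Step 8 — Reactive power: Q = Im(S) = -2.016 VAR.
Step 9 — Apparent power: |S| = 2.052 VA.
Step 10 — Power factor: PF = P/|S| = 0.1844 (leading).

(a) P = 0.3783 W  (b) Q = -2.016 VAR  (c) S = 2.052 VA  (d) PF = 0.1844 (leading)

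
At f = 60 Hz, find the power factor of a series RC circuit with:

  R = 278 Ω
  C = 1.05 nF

Step 1 — Angular frequency: ω = 2π·f = 2π·60 = 377 rad/s.
Step 2 — Component impedances:
  R: Z = R = 278 Ω
  C: Z = 1/(jωC) = -j/(ω·C) = 0 - j2.526e+06 Ω
Step 3 — Series combination: Z_total = R + C = 278 - j2.526e+06 Ω = 2.526e+06∠-90.0° Ω.
Step 4 — Power factor: PF = cos(φ) = Re(Z)/|Z| = 278/2.5263e+06 = 0.00011.
Step 5 — Type: Im(Z) = -2.526e+06 ⇒ leading (phase φ = -90.0°).

PF = 0.00011 (leading, φ = -90.0°)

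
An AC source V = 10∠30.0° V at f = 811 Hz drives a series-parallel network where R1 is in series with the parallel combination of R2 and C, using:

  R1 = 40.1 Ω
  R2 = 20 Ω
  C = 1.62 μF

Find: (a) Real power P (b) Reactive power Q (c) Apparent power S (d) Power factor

Step 1 — Angular frequency: ω = 2π·f = 2π·811 = 5096 rad/s.
Step 2 — Component impedances:
  R1: Z = R = 40.1 Ω
  R2: Z = R = 20 Ω
  C: Z = 1/(jωC) = -j/(ω·C) = 0 - j121.1 Ω
Step 3 — Parallel branch: R2 || C = 1/(1/R2 + 1/C) = 19.47 - j3.214 Ω.
Step 4 — Series with R1: Z_total = R1 + (R2 || C) = 59.57 - j3.214 Ω = 59.66∠-3.1° Ω.
Step 5 — Source phasor: V = 10∠30.0° V = 8.66 + j5 V.
Step 6 — Current: I = V / Z = 0.1404 + j0.09151 A = 0.1676∠33.1° A.
Step 7 — Complex power: S = V·I* = 1.674 - j0.09032 VA.
Step 8 — Real power: P = Re(S) = 1.674 W.
Step 9 — Reactive power: Q = Im(S) = -0.09032 VAR.
Step 10 — Apparent power: |S| = 1.676 VA.
Step 11 — Power factor: PF = P/|S| = 0.9985 (leading).

(a) P = 1.674 W  (b) Q = -0.09032 VAR  (c) S = 1.676 VA  (d) PF = 0.9985 (leading)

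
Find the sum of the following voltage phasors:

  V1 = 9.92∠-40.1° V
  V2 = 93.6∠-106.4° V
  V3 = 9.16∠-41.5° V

Step 1 — Convert each phasor to rectangular form:
  V1 = 9.92·(cos(-40.1°) + j·sin(-40.1°)) = 7.588 - j6.39 V
  V2 = 93.6·(cos(-106.4°) + j·sin(-106.4°)) = -26.43 - j89.79 V
  V3 = 9.16·(cos(-41.5°) + j·sin(-41.5°)) = 6.86 - j6.07 V
Step 2 — Sum components: V_total = -11.98 - j102.3 V.
Step 3 — Convert to polar: |V_total| = 103 V, ∠V_total = -96.7°.

V_total = 103∠-96.7° V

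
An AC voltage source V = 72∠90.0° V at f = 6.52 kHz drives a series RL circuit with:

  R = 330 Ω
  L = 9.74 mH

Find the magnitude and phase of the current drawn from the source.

Step 1 — Angular frequency: ω = 2π·f = 2π·6520 = 4.097e+04 rad/s.
Step 2 — Component impedances:
  R: Z = R = 330 Ω
  L: Z = jωL = j·4.097e+04·0.00974 = 0 + j399 Ω
Step 3 — Series combination: Z_total = R + L = 330 + j399 Ω = 517.8∠50.4° Ω.
Step 4 — Source phasor: V = 72∠90.0° V = 0 + j72 V.
Step 5 — Ohm's law: I = V / Z_total = (0 + j72) / (330 + j399) = 0.1072 + j0.08862 A.
Step 6 — Convert to polar: |I| = 0.1391 A, ∠I = 39.6°.

I = 0.1391∠39.6° A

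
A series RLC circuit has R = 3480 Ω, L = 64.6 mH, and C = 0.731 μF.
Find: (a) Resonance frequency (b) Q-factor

Step 1 — Resonance condition Im(Z)=0 gives ω₀ = 1/√(LC).
Step 2 — ω₀ = 1/√(0.0646·7.31e-07) = 4602 rad/s.
Step 3 — f₀ = ω₀/(2π) = 732.4 Hz.
Step 4 — Series Q: Q = ω₀L/R = 4602·0.0646/3480 = 0.08542.

(a) f₀ = 732.4 Hz  (b) Q = 0.08542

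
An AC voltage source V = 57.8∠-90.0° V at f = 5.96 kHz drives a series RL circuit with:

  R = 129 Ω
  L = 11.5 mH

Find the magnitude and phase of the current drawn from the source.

Step 1 — Angular frequency: ω = 2π·f = 2π·5960 = 3.745e+04 rad/s.
Step 2 — Component impedances:
  R: Z = R = 129 Ω
  L: Z = jωL = j·3.745e+04·0.0115 = 0 + j430.6 Ω
Step 3 — Series combination: Z_total = R + L = 129 + j430.6 Ω = 449.6∠73.3° Ω.
Step 4 — Source phasor: V = 57.8∠-90.0° V = 0 - j57.8 V.
Step 5 — Ohm's law: I = V / Z_total = (0 - j57.8) / (129 + j430.6) = -0.1232 - j0.03689 A.
Step 6 — Convert to polar: |I| = 0.1286 A, ∠I = -163.3°.

I = 0.1286∠-163.3° A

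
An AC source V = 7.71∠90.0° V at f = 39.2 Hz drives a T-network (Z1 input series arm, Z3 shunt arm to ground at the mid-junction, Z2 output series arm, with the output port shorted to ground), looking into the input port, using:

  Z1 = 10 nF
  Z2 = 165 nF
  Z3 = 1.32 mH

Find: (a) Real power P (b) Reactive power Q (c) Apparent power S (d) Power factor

Step 1 — Angular frequency: ω = 2π·f = 2π·39.2 = 246.3 rad/s.
Step 2 — Component impedances:
  Z1: Z = 1/(jωC) = -j/(ω·C) = 0 - j4.06e+05 Ω
  Z2: Z = 1/(jωC) = -j/(ω·C) = 0 - j2.461e+04 Ω
  Z3: Z = jωL = j·246.3·0.00132 = 0 + j0.3251 Ω
Step 3 — With the output port shorted to ground, the output series arm Z2 runs from the junction to ground; the shunt arm Z3 also runs from the junction to ground. They appear in parallel: Z3 || Z2 = 0 + j0.3251 Ω.
Step 4 — Series with input arm Z1: Z_in = Z1 + (Z3 || Z2) = 0 - j4.06e+05 Ω = 4.06e+05∠-90.0° Ω.
Step 5 — Source phasor: V = 7.71∠90.0° V = 0 + j7.71 V.
Step 6 — Current: I = V / Z = -1.899e-05 A = 1.899e-05∠180.0° A.
Step 7 — Complex power: S = V·I* = 0 - j0.0001464 VA.
Step 8 — Real power: P = Re(S) = 0 W.
Step 9 — Reactive power: Q = Im(S) = -0.0001464 VAR.
Step 10 — Apparent power: |S| = 0.0001464 VA.
Step 11 — Power factor: PF = P/|S| = 0 (leading).

(a) P = 0 W  (b) Q = -0.0001464 VAR  (c) S = 0.0001464 VA  (d) PF = 0 (leading)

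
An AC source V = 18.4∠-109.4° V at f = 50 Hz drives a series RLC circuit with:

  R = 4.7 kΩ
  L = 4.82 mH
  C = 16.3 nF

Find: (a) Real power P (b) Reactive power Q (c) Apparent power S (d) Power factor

Step 1 — Angular frequency: ω = 2π·f = 2π·50 = 314.2 rad/s.
Step 2 — Component impedances:
  R: Z = R = 4700 Ω
  L: Z = jωL = j·314.2·0.00482 = 0 + j1.514 Ω
  C: Z = 1/(jωC) = -j/(ω·C) = 0 - j1.953e+05 Ω
Step 3 — Series combination: Z_total = R + L + C = 4700 - j1.953e+05 Ω = 1.953e+05∠-88.6° Ω.
Step 4 — Source phasor: V = 18.4∠-109.4° V = -6.112 - j17.36 V.
Step 5 — Current: I = V / Z = 8.807e-05 - j3.342e-05 A = 9.42e-05∠-20.8° A.
Step 6 — Complex power: S = V·I* = 4.17e-05 - j0.001733 VA.
Step 7 — Real power: P = Re(S) = 4.17e-05 W.
Step 8 — Reactive power: Q = Im(S) = -0.001733 VAR.
Step 9 — Apparent power: |S| = 0.001733 VA.
Step 10 — Power factor: PF = P/|S| = 0.02406 (leading).

(a) P = 4.17e-05 W  (b) Q = -0.001733 VAR  (c) S = 0.001733 VA  (d) PF = 0.02406 (leading)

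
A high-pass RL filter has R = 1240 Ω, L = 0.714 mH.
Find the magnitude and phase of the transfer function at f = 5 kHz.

Step 1 — Angular frequency: ω = 2π·5000 = 3.142e+04 rad/s.
Step 2 — Transfer function: H(jω) = jωL/(R + jωL).
Step 3 — Numerator jωL = j·22.43; denominator R + jωL = 1240 + j22.43.
Step 4 — H = 0.0003271 + j0.01808.
Step 5 — Magnitude: |H| = 0.01809 (-34.9 dB); phase: φ = 89.0°.

|H| = 0.01809 (-34.9 dB), φ = 89.0°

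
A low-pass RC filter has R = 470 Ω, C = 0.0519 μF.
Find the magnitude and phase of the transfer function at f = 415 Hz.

Step 1 — Angular frequency: ω = 2π·415 = 2608 rad/s.
Step 2 — Transfer function: H(jω) = 1/(1 + jωRC).
Step 3 — Denominator: 1 + jωRC = 1 + j·2608·470·5.19e-08 = 1 + j0.06361.
Step 4 — H = 0.996 - j0.06335.
Step 5 — Magnitude: |H| = 0.998 (-0.0 dB); phase: φ = -3.6°.

|H| = 0.998 (-0.0 dB), φ = -3.6°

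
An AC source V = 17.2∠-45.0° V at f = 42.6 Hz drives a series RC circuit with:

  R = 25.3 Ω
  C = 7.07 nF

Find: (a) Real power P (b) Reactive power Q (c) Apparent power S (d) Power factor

Step 1 — Angular frequency: ω = 2π·f = 2π·42.6 = 267.7 rad/s.
Step 2 — Component impedances:
  R: Z = R = 25.3 Ω
  C: Z = 1/(jωC) = -j/(ω·C) = 0 - j5.284e+05 Ω
Step 3 — Series combination: Z_total = R + C = 25.3 - j5.284e+05 Ω = 5.284e+05∠-90.0° Ω.
Step 4 — Source phasor: V = 17.2∠-45.0° V = 12.16 - j12.16 V.
Step 5 — Current: I = V / Z = 2.302e-05 + j2.301e-05 A = 3.255e-05∠45.0° A.
Step 6 — Complex power: S = V·I* = 2.68e-08 - j0.0005598 VA.
Step 7 — Real power: P = Re(S) = 2.68e-08 W.
Step 8 — Reactive power: Q = Im(S) = -0.0005598 VAR.
Step 9 — Apparent power: |S| = 0.0005598 VA.
Step 10 — Power factor: PF = P/|S| = 4.788e-05 (leading).

(a) P = 2.68e-08 W  (b) Q = -0.0005598 VAR  (c) S = 0.0005598 VA  (d) PF = 4.788e-05 (leading)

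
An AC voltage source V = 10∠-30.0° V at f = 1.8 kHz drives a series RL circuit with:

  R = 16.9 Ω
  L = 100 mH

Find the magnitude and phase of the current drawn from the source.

Step 1 — Angular frequency: ω = 2π·f = 2π·1800 = 1.131e+04 rad/s.
Step 2 — Component impedances:
  R: Z = R = 16.9 Ω
  L: Z = jωL = j·1.131e+04·0.1 = 0 + j1131 Ω
Step 3 — Series combination: Z_total = R + L = 16.9 + j1131 Ω = 1131∠89.1° Ω.
Step 4 — Source phasor: V = 10∠-30.0° V = 8.66 - j5 V.
Step 5 — Ohm's law: I = V / Z_total = (8.66 - j5) / (16.9 + j1131) = -0.004306 - j0.007722 A.
Step 6 — Convert to polar: |I| = 0.008841 A, ∠I = -119.1°.

I = 0.008841∠-119.1° A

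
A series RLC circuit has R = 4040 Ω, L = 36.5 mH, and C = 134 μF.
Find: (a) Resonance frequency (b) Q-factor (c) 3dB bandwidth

Step 1 — Resonance: ω₀ = 1/√(LC) = 1/√(0.0365·0.000134) = 452.2 rad/s.
Step 2 — f₀ = ω₀/(2π) = 71.96 Hz.
Step 3 — Series Q: Q = ω₀L/R = 452.2·0.0365/4040 = 0.004085.
Step 4 — Bandwidth: Δω = ω₀/Q = 1.107e+05 rad/s; BW = Δω/(2π) = 1.762e+04 Hz.

(a) f₀ = 71.96 Hz  (b) Q = 0.004085  (c) BW = 1.762e+04 Hz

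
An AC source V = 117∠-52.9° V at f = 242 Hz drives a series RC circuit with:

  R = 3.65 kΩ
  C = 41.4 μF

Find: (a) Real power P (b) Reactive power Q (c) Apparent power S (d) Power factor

Step 1 — Angular frequency: ω = 2π·f = 2π·242 = 1521 rad/s.
Step 2 — Component impedances:
  R: Z = R = 3650 Ω
  C: Z = 1/(jωC) = -j/(ω·C) = 0 - j15.89 Ω
Step 3 — Series combination: Z_total = R + C = 3650 - j15.89 Ω = 3650∠-0.2° Ω.
Step 4 — Source phasor: V = 117∠-52.9° V = 70.58 - j93.32 V.
Step 5 — Current: I = V / Z = 0.01945 - j0.02548 A = 0.03205∠-52.7° A.
Step 6 — Complex power: S = V·I* = 3.75 - j0.01632 VA.
Step 7 — Real power: P = Re(S) = 3.75 W.
Step 8 — Reactive power: Q = Im(S) = -0.01632 VAR.
Step 9 — Apparent power: |S| = 3.75 VA.
Step 10 — Power factor: PF = P/|S| = 1 (leading).

(a) P = 3.75 W  (b) Q = -0.01632 VAR  (c) S = 3.75 VA  (d) PF = 1 (leading)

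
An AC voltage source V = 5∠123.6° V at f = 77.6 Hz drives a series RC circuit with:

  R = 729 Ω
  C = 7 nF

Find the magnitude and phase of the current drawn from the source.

Step 1 — Angular frequency: ω = 2π·f = 2π·77.6 = 487.6 rad/s.
Step 2 — Component impedances:
  R: Z = R = 729 Ω
  C: Z = 1/(jωC) = -j/(ω·C) = 0 - j2.93e+05 Ω
Step 3 — Series combination: Z_total = R + C = 729 - j2.93e+05 Ω = 2.93e+05∠-89.9° Ω.
Step 4 — Source phasor: V = 5∠123.6° V = -2.767 + j4.165 V.
Step 5 — Ohm's law: I = V / Z_total = (-2.767 + j4.165) / (729 - j2.93e+05) = -1.424e-05 - j9.408e-06 A.
Step 6 — Convert to polar: |I| = 1.707e-05 A, ∠I = -146.5°.

I = 1.707e-05∠-146.5° A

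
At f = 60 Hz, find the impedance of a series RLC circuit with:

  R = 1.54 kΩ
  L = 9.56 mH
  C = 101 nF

Step 1 — Angular frequency: ω = 2π·f = 2π·60 = 377 rad/s.
Step 2 — Component impedances:
  R: Z = R = 1540 Ω
  L: Z = jωL = j·377·0.00956 = 0 + j3.604 Ω
  C: Z = 1/(jωC) = -j/(ω·C) = 0 - j2.626e+04 Ω
Step 3 — Series combination: Z_total = R + L + C = 1540 - j2.626e+04 Ω = 2.63e+04∠-86.6° Ω.

Z = 1540 - j2.626e+04 Ω = 2.63e+04∠-86.6° Ω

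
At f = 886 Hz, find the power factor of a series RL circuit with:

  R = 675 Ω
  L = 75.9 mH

Step 1 — Angular frequency: ω = 2π·f = 2π·886 = 5567 rad/s.
Step 2 — Component impedances:
  R: Z = R = 675 Ω
  L: Z = jωL = j·5567·0.0759 = 0 + j422.5 Ω
Step 3 — Series combination: Z_total = R + L = 675 + j422.5 Ω = 796.3∠32.0° Ω.
Step 4 — Power factor: PF = cos(φ) = Re(Z)/|Z| = 675/796.34 = 0.8476.
Step 5 — Type: Im(Z) = 422.5 ⇒ lagging (phase φ = 32.0°).

PF = 0.8476 (lagging, φ = 32.0°)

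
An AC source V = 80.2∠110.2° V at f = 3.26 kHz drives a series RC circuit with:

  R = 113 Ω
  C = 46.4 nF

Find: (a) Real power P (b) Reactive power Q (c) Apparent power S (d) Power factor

Step 1 — Angular frequency: ω = 2π·f = 2π·3260 = 2.048e+04 rad/s.
Step 2 — Component impedances:
  R: Z = R = 113 Ω
  C: Z = 1/(jωC) = -j/(ω·C) = 0 - j1052 Ω
Step 3 — Series combination: Z_total = R + C = 113 - j1052 Ω = 1058∠-83.9° Ω.
Step 4 — Source phasor: V = 80.2∠110.2° V = -27.69 + j75.27 V.
Step 5 — Current: I = V / Z = -0.07351 - j0.01842 A = 0.07579∠-165.9° A.
Step 6 — Complex power: S = V·I* = 0.649 - j6.043 VA.
Step 7 — Real power: P = Re(S) = 0.649 W.
Step 8 — Reactive power: Q = Im(S) = -6.043 VAR.
Step 9 — Apparent power: |S| = 6.078 VA.
Step 10 — Power factor: PF = P/|S| = 0.1068 (leading).

(a) P = 0.649 W  (b) Q = -6.043 VAR  (c) S = 6.078 VA  (d) PF = 0.1068 (leading)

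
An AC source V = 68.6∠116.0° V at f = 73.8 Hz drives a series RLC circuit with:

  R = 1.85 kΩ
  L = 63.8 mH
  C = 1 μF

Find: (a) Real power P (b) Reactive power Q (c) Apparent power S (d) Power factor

Step 1 — Angular frequency: ω = 2π·f = 2π·73.8 = 463.7 rad/s.
Step 2 — Component impedances:
  R: Z = R = 1850 Ω
  L: Z = jωL = j·463.7·0.0638 = 0 + j29.58 Ω
  C: Z = 1/(jωC) = -j/(ω·C) = 0 - j2157 Ω
Step 3 — Series combination: Z_total = R + L + C = 1850 - j2127 Ω = 2819∠-49.0° Ω.
Step 4 — Source phasor: V = 68.6∠116.0° V = -30.07 + j61.66 V.
Step 5 — Current: I = V / Z = -0.0235 + j0.006305 A = 0.02434∠165.0° A.
Step 6 — Complex power: S = V·I* = 1.096 - j1.26 VA.
Step 7 — Real power: P = Re(S) = 1.096 W.
Step 8 — Reactive power: Q = Im(S) = -1.26 VAR.
Step 9 — Apparent power: |S| = 1.669 VA.
Step 10 — Power factor: PF = P/|S| = 0.6563 (leading).

(a) P = 1.096 W  (b) Q = -1.26 VAR  (c) S = 1.669 VA  (d) PF = 0.6563 (leading)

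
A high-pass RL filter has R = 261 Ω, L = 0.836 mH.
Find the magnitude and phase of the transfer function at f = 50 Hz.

Step 1 — Angular frequency: ω = 2π·50 = 314.2 rad/s.
Step 2 — Transfer function: H(jω) = jωL/(R + jωL).
Step 3 — Numerator jωL = j·0.2626; denominator R + jωL = 261 + j0.2626.
Step 4 — H = 1.013e-06 + j0.001006.
Step 5 — Magnitude: |H| = 0.001006 (-59.9 dB); phase: φ = 89.9°.

|H| = 0.001006 (-59.9 dB), φ = 89.9°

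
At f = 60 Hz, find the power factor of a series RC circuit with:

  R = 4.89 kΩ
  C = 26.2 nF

Step 1 — Angular frequency: ω = 2π·f = 2π·60 = 377 rad/s.
Step 2 — Component impedances:
  R: Z = R = 4890 Ω
  C: Z = 1/(jωC) = -j/(ω·C) = 0 - j1.012e+05 Ω
Step 3 — Series combination: Z_total = R + C = 4890 - j1.012e+05 Ω = 1.014e+05∠-87.2° Ω.
Step 4 — Power factor: PF = cos(φ) = Re(Z)/|Z| = 4890/1.0136e+05 = 0.04824.
Step 5 — Type: Im(Z) = -1.012e+05 ⇒ leading (phase φ = -87.2°).

PF = 0.04824 (leading, φ = -87.2°)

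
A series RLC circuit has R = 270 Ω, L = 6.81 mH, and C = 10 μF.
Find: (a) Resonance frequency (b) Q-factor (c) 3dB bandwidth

Step 1 — Resonance condition Im(Z)=0 gives ω₀ = 1/√(LC).
Step 2 — ω₀ = 1/√(0.00681·1e-05) = 3832 rad/s.
Step 3 — f₀ = ω₀/(2π) = 609.9 Hz.
Step 4 — Series Q: Q = ω₀L/R = 3832·0.00681/270 = 0.09665.
Step 5 — 3dB bandwidth: Δω = ω₀/Q = 3.965e+04 rad/s; BW = Δω/(2π) = 6310 Hz.

(a) f₀ = 609.9 Hz  (b) Q = 0.09665  (c) BW = 6310 Hz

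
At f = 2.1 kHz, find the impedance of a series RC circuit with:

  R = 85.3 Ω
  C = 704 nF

Step 1 — Angular frequency: ω = 2π·f = 2π·2100 = 1.319e+04 rad/s.
Step 2 — Component impedances:
  R: Z = R = 85.3 Ω
  C: Z = 1/(jωC) = -j/(ω·C) = 0 - j107.7 Ω
Step 3 — Series combination: Z_total = R + C = 85.3 - j107.7 Ω = 137.4∠-51.6° Ω.

Z = 85.3 - j107.7 Ω = 137.4∠-51.6° Ω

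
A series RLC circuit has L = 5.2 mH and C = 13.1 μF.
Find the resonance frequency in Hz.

Step 1 — Resonance condition Im(Z)=0 gives ω₀ = 1/√(LC).
Step 2 — ω₀ = 1/√(0.0052·1.31e-05) = 3831 rad/s.
Step 3 — f₀ = ω₀/(2π) = 609.8 Hz.

f₀ = 609.8 Hz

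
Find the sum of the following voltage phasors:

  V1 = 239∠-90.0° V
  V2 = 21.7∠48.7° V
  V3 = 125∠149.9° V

Step 1 — Convert each phasor to rectangular form:
  V1 = 239·(cos(-90.0°) + j·sin(-90.0°)) = 0 - j239 V
  V2 = 21.7·(cos(48.7°) + j·sin(48.7°)) = 14.32 + j16.3 V
  V3 = 125·(cos(149.9°) + j·sin(149.9°)) = -108.1 + j62.69 V
Step 2 — Sum components: V_total = -93.82 - j160 V.
Step 3 — Convert to polar: |V_total| = 185.5 V, ∠V_total = -120.4°.

V_total = 185.5∠-120.4° V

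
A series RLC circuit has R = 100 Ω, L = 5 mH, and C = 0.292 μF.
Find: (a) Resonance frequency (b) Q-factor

Step 1 — Resonance condition Im(Z)=0 gives ω₀ = 1/√(LC).
Step 2 — ω₀ = 1/√(0.005·2.92e-07) = 2.617e+04 rad/s.
Step 3 — f₀ = ω₀/(2π) = 4165 Hz.
Step 4 — Series Q: Q = ω₀L/R = 2.617e+04·0.005/100 = 1.309.

(a) f₀ = 4165 Hz  (b) Q = 1.309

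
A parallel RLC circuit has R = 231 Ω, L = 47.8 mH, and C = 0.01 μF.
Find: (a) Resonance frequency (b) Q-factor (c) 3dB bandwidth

Step 1 — Resonance: ω₀ = 1/√(LC) = 1/√(0.0478·1e-08) = 4.574e+04 rad/s.
Step 2 — f₀ = ω₀/(2π) = 7280 Hz.
Step 3 — Parallel Q: Q = R/(ω₀L) = 231/(4.574e+04·0.0478) = 0.1057.
Step 4 — Bandwidth: Δω = ω₀/Q = 4.329e+05 rad/s; BW = Δω/(2π) = 6.89e+04 Hz.

(a) f₀ = 7280 Hz  (b) Q = 0.1057  (c) BW = 6.89e+04 Hz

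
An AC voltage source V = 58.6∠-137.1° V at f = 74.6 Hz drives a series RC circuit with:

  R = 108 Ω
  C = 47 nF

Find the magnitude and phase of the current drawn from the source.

Step 1 — Angular frequency: ω = 2π·f = 2π·74.6 = 468.7 rad/s.
Step 2 — Component impedances:
  R: Z = R = 108 Ω
  C: Z = 1/(jωC) = -j/(ω·C) = 0 - j4.539e+04 Ω
Step 3 — Series combination: Z_total = R + C = 108 - j4.539e+04 Ω = 4.539e+04∠-89.9° Ω.
Step 4 — Source phasor: V = 58.6∠-137.1° V = -42.93 - j39.89 V.
Step 5 — Ohm's law: I = V / Z_total = (-42.93 - j39.89) / (108 - j4.539e+04) = 0.0008765 - j0.0009478 A.
Step 6 — Convert to polar: |I| = 0.001291 A, ∠I = -47.2°.

I = 0.001291∠-47.2° A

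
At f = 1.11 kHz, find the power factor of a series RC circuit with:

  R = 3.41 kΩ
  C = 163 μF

Step 1 — Angular frequency: ω = 2π·f = 2π·1110 = 6974 rad/s.
Step 2 — Component impedances:
  R: Z = R = 3410 Ω
  C: Z = 1/(jωC) = -j/(ω·C) = 0 - j0.8796 Ω
Step 3 — Series combination: Z_total = R + C = 3410 - j0.8796 Ω = 3410∠-0.0° Ω.
Step 4 — Power factor: PF = cos(φ) = Re(Z)/|Z| = 3410/3410 = 1.
Step 5 — Type: Im(Z) = -0.8796 ⇒ leading (phase φ = -0.0°).

PF = 1 (leading, φ = -0.0°)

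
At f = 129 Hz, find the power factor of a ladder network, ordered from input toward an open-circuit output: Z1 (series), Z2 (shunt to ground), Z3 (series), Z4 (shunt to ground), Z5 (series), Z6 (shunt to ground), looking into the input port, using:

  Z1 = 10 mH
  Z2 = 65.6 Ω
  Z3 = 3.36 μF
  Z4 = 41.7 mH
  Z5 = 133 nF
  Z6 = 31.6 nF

Step 1 — Angular frequency: ω = 2π·f = 2π·129 = 810.5 rad/s.
Step 2 — Component impedances:
  Z1: Z = jωL = j·810.5·0.01 = 0 + j8.105 Ω
  Z2: Z = R = 65.6 Ω
  Z3: Z = 1/(jωC) = -j/(ω·C) = 0 - j367.2 Ω
  Z4: Z = jωL = j·810.5·0.0417 = 0 + j33.8 Ω
  Z5: Z = 1/(jωC) = -j/(ω·C) = 0 - j9276 Ω
  Z6: Z = 1/(jωC) = -j/(ω·C) = 0 - j3.904e+04 Ω
Step 3 — Ladder network (open output): work backward from the far end, alternating series and parallel combinations. Z_in = 63.15 - j4.322 Ω = 63.3∠-3.9° Ω.
Step 4 — Power factor: PF = cos(φ) = Re(Z)/|Z| = 63.155/63.302 = 0.9977.
Step 5 — Type: Im(Z) = -4.322 ⇒ leading (phase φ = -3.9°).

PF = 0.9977 (leading, φ = -3.9°)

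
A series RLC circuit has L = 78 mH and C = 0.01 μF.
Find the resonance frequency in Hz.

Step 1 — Resonance condition Im(Z)=0 gives ω₀ = 1/√(LC).
Step 2 — ω₀ = 1/√(0.078·1e-08) = 3.581e+04 rad/s.
Step 3 — f₀ = ω₀/(2π) = 5699 Hz.

f₀ = 5699 Hz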